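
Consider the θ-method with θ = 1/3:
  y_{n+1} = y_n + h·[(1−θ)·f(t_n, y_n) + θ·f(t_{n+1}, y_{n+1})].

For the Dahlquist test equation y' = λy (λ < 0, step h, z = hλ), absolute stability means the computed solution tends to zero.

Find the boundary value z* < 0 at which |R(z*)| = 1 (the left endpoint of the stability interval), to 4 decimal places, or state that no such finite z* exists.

left endpoint -6.0000.

On y'=λy, z=hλ:
  y_{n+1} = y_n + z·[2/3·y_n + 1/3·y_{n+1}] ⇒ (1 − 1/3z)y_{n+1} = (1 + 2/3z)y_n
  Hence R(z) = (1 + 2/3z)/(1 − 1/3z).

Solve |R(x)|<1 on ℝ⁻.
x=-1.28: |R|=0.1028
R=−1: 1+2/3x = −1+1/3x ⇒ -1/3x=2 ⇒ x=2/(-1/3)=-6.0000
Confirm numerically:
  x=-4.553: |R|=0.80842 <1
  x=-4.212: |R|=0.75208 <1
  x=-3.405: |R|=0.59485 <1
  x=-6.600: |R|=1.06250 >1
  x=-6.235: |R|=1.02545 >1
  x=-6.102: |R|=1.01121 >1
So |R|<1 on (-6.0000, 0).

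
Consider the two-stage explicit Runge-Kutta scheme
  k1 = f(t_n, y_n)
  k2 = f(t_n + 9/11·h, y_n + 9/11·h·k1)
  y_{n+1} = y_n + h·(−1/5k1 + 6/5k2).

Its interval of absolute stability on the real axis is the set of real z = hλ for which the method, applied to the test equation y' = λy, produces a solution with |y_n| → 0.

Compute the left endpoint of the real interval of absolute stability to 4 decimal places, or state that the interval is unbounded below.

Test eqn y'=λy, z=hλ:
  k1=λy_n ⇒ h·k1=z·y_n;  k2=λ(1+9/11z)y_n ⇒ h·k2=z(1+9/11z)y_n
  y_{n+1}/y_n = 1 − 1/5z + 6/5z(1+9/11z) = 1 + z + 54/55z²
  Hence R(z) = 1 + z + 54/55z².

Boundary: |R(x)|=1, x<0.
x=-1.27: |R|=1.3136
R=1: x+54/55x²=0 ⇒ x=−55/54=-1.0185; min R=1−1/(4·54/55)=0.7454>−1
Confirm numerically:
  x=-0.917: |R|=0.90860 <1
  x=-0.805: |R|=0.83124 <1
  x=-0.558: |R|=0.74770 <1
  x=-1.348: |R|=1.43607 >1
  x=-1.069: |R|=1.05298 >1
Interval (-1.0185, 0).

left endpoint -1.0185.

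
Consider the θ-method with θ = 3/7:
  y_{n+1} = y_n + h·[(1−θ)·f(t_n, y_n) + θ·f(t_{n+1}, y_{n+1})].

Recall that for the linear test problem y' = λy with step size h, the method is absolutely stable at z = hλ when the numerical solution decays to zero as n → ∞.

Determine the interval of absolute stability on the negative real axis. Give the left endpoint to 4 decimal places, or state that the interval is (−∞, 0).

(-14.0000, 0).

Set f=λy, z=hλ:
  y_{n+1} = y_n + z·[4/7·y_n + 3/7·y_{n+1}] ⇒ (1 − 3/7z)y_{n+1} = (1 + 4/7z)y_n
  so R(z) = (1 + 4/7z)/(1 − 3/7z).

Need |R(x)|<1, x<0.
x=-1.05: |R|=0.2759
R=−1: 1+4/7x = −1+3/7x ⇒ -1/7x=2 ⇒ x=2/(-1/7)=-14.0000
Confirm numerically:
  x=-11.270: |R|=0.93310 <1
  x=-11.013: |R|=0.92540 <1
  x=-7.636: |R|=0.78721 <1
  x=-6.031: |R|=0.68242 <1
  x=-14.240: |R|=1.00483 >1
  x=-14.237: |R|=1.00477 >1
Stable set (-14.0000, 0).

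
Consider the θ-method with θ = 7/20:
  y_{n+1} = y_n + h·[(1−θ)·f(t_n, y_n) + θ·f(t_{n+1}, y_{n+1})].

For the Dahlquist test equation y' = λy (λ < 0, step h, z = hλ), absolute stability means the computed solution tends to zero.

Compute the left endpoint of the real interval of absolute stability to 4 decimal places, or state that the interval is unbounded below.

z* = -6.6667.

With y'=λy (z=hλ):
  y_{n+1} = y_n + z·[13/20·y_n + 7/20·y_{n+1}] ⇒ (1 − 7/20z)y_{n+1} = (1 + 13/20z)y_n
  so R(z) = (1 + 13/20z)/(1 − 7/20z).

Need |R(x)|<1, x<0.
x=-0.79: |R|=0.3811
R=−1: 1+13/20x = −1+7/20x ⇒ -3/10x=2 ⇒ x=2/(-3/10)=-6.6667
Confirm numerically:
  x=-5.252: |R|=0.85047 <1
  x=-4.638: |R|=0.76800 <1
  x=-3.816: |R|=0.63384 <1
  x=-3.717: |R|=0.61542 <1
  x=-6.974: |R|=1.02680 >1
  x=-6.883: |R|=1.01904 >1
  x=-6.691: |R|=1.00218 >1
Stable set (-6.6667, 0).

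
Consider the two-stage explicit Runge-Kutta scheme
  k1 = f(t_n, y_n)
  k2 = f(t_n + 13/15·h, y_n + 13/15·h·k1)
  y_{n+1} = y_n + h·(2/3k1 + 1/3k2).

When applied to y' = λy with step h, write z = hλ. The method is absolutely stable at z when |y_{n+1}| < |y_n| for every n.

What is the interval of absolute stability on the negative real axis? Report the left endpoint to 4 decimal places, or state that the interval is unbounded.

With y'=λy (z=hλ):
  k1=λy_n ⇒ h·k1=z·y_n;  k2=λ(1+13/15z)y_n ⇒ h·k2=z(1+13/15z)y_n
  y_{n+1}/y_n = 1 + 2/3z + 1/3z(1+13/15z) = 1 + z + 13/45z²
  R(z) = 1 + z + 13/45z².

Solve |R(x)|<1 on ℝ⁻.
x=-1.57: |R|=0.1421
R=1: x+13/45x²=0 ⇒ x=−45/13=-3.4615; min R=1−1/(4·13/45)=0.1346>−1
Confirm numerically:
  x=-2.419: |R|=0.27145 <1
  x=-2.067: |R|=0.16727 <1
  x=-2.015: |R|=0.15795 <1
  x=-1.797: |R|=0.13588 <1
  x=-3.930: |R|=1.53186 >1
  x=-3.769: |R|=1.33477 >1
  x=-3.634: |R|=1.18105 >1
Stable set (-3.4615, 0).

(-3.4615, 0).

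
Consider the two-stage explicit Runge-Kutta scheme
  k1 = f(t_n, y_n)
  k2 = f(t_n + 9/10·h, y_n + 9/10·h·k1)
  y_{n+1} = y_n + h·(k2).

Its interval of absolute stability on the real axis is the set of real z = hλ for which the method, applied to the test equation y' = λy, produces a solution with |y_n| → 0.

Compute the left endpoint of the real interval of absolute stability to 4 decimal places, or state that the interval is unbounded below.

Set f=λy, z=hλ:
  k1=λy_n ⇒ h·k1=z·y_n;  k2=λ(1+9/10z)y_n ⇒ h·k2=z(1+9/10z)y_n
  y_{n+1}/y_n = 1 + z(1+9/10z) = 1 + z + 9/10z²
  ⇒ R(z) = 1 + z + 9/10z².

Find x<0 with |R(x)|<1.
x=-1.5: |R|=1.5250
R=1: x+9/10x²=0 ⇒ x=−10/9=-1.1111; min R=1−1/(4·9/10)=0.7222>−1
Confirm numerically:
  x=-1.081: |R|=0.97070 <1
  x=-1.065: |R|=0.95580 <1
  x=-0.877: |R|=0.81522 <1
  x=-0.759: |R|=0.75947 <1
  x=-1.587: |R|=1.67971 >1
  x=-1.552: |R|=1.61583 >1
  x=-1.268: |R|=1.17904 >1
Interval (-1.1111, 0).

z* = -1.1111.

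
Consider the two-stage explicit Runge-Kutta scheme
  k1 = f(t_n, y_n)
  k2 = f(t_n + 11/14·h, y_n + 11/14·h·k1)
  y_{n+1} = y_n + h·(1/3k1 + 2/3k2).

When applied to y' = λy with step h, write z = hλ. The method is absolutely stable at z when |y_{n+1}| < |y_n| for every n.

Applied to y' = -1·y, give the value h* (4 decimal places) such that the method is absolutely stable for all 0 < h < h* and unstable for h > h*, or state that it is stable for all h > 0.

(-1.9091,0); λ=-1 ⇒ h* = (21/11)/1 = 1.9091.

Set f=λy, z=hλ:
  k1=λy_n ⇒ h·k1=z·y_n;  k2=λ(1+11/14z)y_n ⇒ h·k2=z(1+11/14z)y_n
  y_{n+1}/y_n = 1 + 1/3z + 2/3z(1+11/14z) = 1 + z + 11/21z²
  R(z) = 1 + z + 11/21z².

Solve |R(x)|<1 on ℝ⁻.
x=-1.72: |R|=0.8296
R=1: x+11/21x²=0 ⇒ x=−21/11=-1.9091; min R=1−1/(4·11/21)=0.5227>−1
Confirm numerically:
  x=-1.365: |R|=0.61098 <1
  x=-0.992: |R|=0.52346 <1
  x=-0.946: |R|=0.52277 <1
  x=-2.232: |R|=1.37753 >1
  x=-2.139: |R|=1.25760 >1
  x=-2.089: |R|=1.19686 >1
So |R|<1 on (-1.9091, 0).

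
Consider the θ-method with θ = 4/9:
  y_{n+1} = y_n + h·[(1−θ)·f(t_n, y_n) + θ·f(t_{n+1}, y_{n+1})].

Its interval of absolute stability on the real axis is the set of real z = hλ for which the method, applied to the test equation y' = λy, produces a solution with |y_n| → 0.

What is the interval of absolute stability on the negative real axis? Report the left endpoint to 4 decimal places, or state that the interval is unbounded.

(-18.0000, 0).

Set f=λy, z=hλ:
  y_{n+1} = y_n + z·[5/9·y_n + 4/9·y_{n+1}] ⇒ (1 − 4/9z)y_{n+1} = (1 + 5/9z)y_n
  ⇒ R(z) = (1 + 5/9z)/(1 − 4/9z).

Find x<0 with |R(x)|<1.
x=-1.29: |R|=0.1801
R=−1: 1+5/9x = −1+4/9x ⇒ -1/9x=2 ⇒ x=2/(-1/9)=-18.0000
Confirm numerically:
  x=-13.210: |R|=0.92254 <1
  x=-12.331: |R|=0.90280 <1
  x=-11.035: |R|=0.86893 <1
  x=-8.601: |R|=0.78345 <1
  x=-18.239: |R|=1.00292 >1
  x=-18.054: |R|=1.00066 >1
Interval (-18.0000, 0).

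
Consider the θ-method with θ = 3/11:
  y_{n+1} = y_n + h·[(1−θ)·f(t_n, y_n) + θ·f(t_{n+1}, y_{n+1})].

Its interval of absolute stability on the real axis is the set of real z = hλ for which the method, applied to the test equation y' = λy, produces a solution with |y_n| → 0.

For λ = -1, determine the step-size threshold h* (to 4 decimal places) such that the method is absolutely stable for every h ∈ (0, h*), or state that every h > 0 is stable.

Test eqn y'=λy, z=hλ:
  y_{n+1} = y_n + z·[8/11·y_n + 3/11·y_{n+1}] ⇒ (1 − 3/11z)y_{n+1} = (1 + 8/11z)y_n
  Hence R(z) = (1 + 8/11z)/(1 − 3/11z).

Need |R(x)|<1, x<0.
x=-1.43: |R|=0.0288
R=−1: 1+8/11x = −1+3/11x ⇒ -5/11x=2 ⇒ x=2/(-5/11)=-4.4000
Confirm numerically:
  x=-3.992: |R|=0.91121 <1
  x=-3.649: |R|=0.82891 <1
  x=-3.468: |R|=0.78228 <1
  x=-3.161: |R|=0.69755 <1
  x=-4.909: |R|=1.09892 >1
  x=-4.765: |R|=1.07215 >1
So |R|<1 on (-4.4000, 0).

(-4.4000,0); λ=-1 ⇒ h* = (22/5)/1 = 4.4000.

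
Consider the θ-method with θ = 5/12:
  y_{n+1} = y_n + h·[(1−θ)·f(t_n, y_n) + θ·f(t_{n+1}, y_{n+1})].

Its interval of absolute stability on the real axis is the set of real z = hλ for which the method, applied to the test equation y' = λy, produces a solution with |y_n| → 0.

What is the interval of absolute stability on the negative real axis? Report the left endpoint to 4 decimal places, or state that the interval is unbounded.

Test eqn y'=λy, z=hλ:
  y_{n+1} = y_n + z·[7/12·y_n + 5/12·y_{n+1}] ⇒ (1 − 5/12z)y_{n+1} = (1 + 7/12z)y_n
  R(z) = (1 + 7/12z)/(1 − 5/12z).

Boundary: |R(x)|=1, x<0.
x=-0.32: |R|=0.7176
R=−1: 1+7/12x = −1+5/12x ⇒ -1/6x=2 ⇒ x=2/(-1/6)=-12.0000
Confirm numerically:
  x=-11.747: |R|=0.99285 <1
  x=-10.191: |R|=0.94253 <1
  x=-9.013: |R|=0.89531 <1
  x=-6.879: |R|=0.77924 <1
  x=-12.423: |R|=1.01141 >1
  x=-12.039: |R|=1.00108 >1
So |R|<1 on (-12.0000, 0).

z∈(-12.0000,0).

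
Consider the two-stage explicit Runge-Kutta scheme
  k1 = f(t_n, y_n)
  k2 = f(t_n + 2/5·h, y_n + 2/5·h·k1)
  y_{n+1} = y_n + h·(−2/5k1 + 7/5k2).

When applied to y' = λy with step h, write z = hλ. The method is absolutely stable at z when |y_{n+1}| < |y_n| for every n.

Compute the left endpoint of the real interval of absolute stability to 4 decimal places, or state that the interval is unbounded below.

Test eqn y'=λy, z=hλ:
  k1=λy_n ⇒ h·k1=z·y_n;  k2=λ(1+2/5z)y_n ⇒ h·k2=z(1+2/5z)y_n
  y_{n+1}/y_n = 1 − 2/5z + 7/5z(1+2/5z) = 1 + z + 14/25z²
  ⇒ R(z) = 1 + z + 14/25z².

Solve |R(x)|<1 on ℝ⁻.
x=-1.44: |R|=0.7212
R=1: x+14/25x²=0 ⇒ x=−25/14=-1.7857; min R=1−1/(4·14/25)=0.5536>−1
Confirm numerically:
  x=-1.496: |R|=0.75729 <1
  x=-1.152: |R|=0.59118 <1
  x=-0.899: |R|=0.55359 <1
  x=-2.267: |R|=1.61100 >1
  x=-2.228: |R|=1.55183 >1
  x=-1.816: |R|=1.03080 >1
So |R|<1 on (-1.7857, 0).

z* = -1.7857.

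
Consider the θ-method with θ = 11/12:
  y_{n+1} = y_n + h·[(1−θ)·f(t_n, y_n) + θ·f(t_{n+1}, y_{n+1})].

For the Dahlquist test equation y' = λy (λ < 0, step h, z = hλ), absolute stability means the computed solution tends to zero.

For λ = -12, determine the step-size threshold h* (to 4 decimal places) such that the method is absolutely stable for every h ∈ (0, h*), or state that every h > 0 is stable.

On y'=λy, z=hλ:
  y_{n+1} = y_n + z·[1/12·y_n + 11/12·y_{n+1}] ⇒ (1 − 11/12z)y_{n+1} = (1 + 1/12z)y_n
  so R(z) = (1 + 1/12z)/(1 − 11/12z).

Boundary: |R(x)|=1, x<0.
x=-0.73: |R|=0.5627
x=-2: |R|=0.2941
x=-10: |R|=0.0164
x=-100: |R|=0.0791
θ=11/12≥1/2 ⇒ |1+1/12x|<|1−11/12x| ∀x<0 ⇒ unbounded interval.

interval (−∞, 0). Any h>0 works for λ=-12.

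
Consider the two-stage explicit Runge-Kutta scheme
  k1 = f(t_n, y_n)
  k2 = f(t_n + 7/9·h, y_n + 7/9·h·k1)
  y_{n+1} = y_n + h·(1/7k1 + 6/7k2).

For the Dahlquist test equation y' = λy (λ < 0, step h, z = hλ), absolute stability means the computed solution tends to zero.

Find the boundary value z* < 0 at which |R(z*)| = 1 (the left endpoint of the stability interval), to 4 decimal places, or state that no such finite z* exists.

z* = -1.5000.

On y'=λy, z=hλ:
  k1=λy_n ⇒ h·k1=z·y_n;  k2=λ(1+7/9z)y_n ⇒ h·k2=z(1+7/9z)y_n
  y_{n+1}/y_n = 1 + 1/7z + 6/7z(1+7/9z) = 1 + z + 2/3z²
  Hence R(z) = 1 + z + 2/3z².

Need |R(x)|<1, x<0.
x=-0.32: |R|=0.7483
R=1: x+2/3x²=0 ⇒ x=−3/2=-1.5000; min R=1−1/(4·2/3)=0.6250>−1
Confirm numerically:
  x=-0.867: |R|=0.63413 <1
  x=-0.663: |R|=0.63005 <1
  x=-0.639: |R|=0.63321 <1
  x=-2.000: |R|=1.66667 >1
  x=-1.580: |R|=1.08427 >1
  x=-1.545: |R|=1.04635 >1
Interval (-1.5000, 0).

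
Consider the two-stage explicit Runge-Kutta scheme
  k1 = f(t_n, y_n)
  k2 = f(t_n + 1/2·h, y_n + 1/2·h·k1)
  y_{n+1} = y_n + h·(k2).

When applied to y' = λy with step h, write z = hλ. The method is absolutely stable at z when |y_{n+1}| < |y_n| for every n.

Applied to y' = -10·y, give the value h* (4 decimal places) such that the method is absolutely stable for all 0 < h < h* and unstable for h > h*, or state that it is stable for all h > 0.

With y'=λy (z=hλ):
  k1=λy_n ⇒ h·k1=z·y_n;  k2=λ(1+1/2z)y_n ⇒ h·k2=z(1+1/2z)y_n
  y_{n+1}/y_n = 1 + z(1+1/2z) = 1 + z + 1/2z²
  R(z) = 1 + z + 1/2z².

Solve |R(x)|<1 on ℝ⁻.
x=-0.51: |R|=0.6200
R=1: x+1/2x²=0 ⇒ x=−2=-2.0000; min R=1−1/(4·1/2)=0.5000>−1
Confirm numerically:
  x=-1.560: |R|=0.65680 <1
  x=-1.207: |R|=0.52142 <1
  x=-1.124: |R|=0.50769 <1
  x=-0.816: |R|=0.51693 <1
  x=-2.455: |R|=1.55851 >1
  x=-2.067: |R|=1.06924 >1
So |R|<1 on (-2.0000, 0).

(-2.0000,0); λ=-10 ⇒ h* = (2)/10 = 0.2000.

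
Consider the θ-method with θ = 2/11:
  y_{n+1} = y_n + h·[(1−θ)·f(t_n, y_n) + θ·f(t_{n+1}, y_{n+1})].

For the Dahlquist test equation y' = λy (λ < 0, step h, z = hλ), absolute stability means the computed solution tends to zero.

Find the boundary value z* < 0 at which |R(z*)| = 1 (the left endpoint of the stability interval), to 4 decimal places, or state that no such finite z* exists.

On y'=λy, z=hλ:
  y_{n+1} = y_n + z·[9/11·y_n + 2/11·y_{n+1}] ⇒ (1 − 2/11z)y_{n+1} = (1 + 9/11z)y_n
  so R(z) = (1 + 9/11z)/(1 − 2/11z).

Find x<0 with |R(x)|<1.
x=-1.05: |R|=0.1183
R=−1: 1+9/11x = −1+2/11x ⇒ -7/11x=2 ⇒ x=2/(-7/11)=-3.1429
Confirm numerically:
  x=-2.272: |R|=0.60782 <1
  x=-1.839: |R|=0.37819 <1
  x=-1.541: |R|=0.20374 <1
  x=-1.486: |R|=0.16991 <1
  x=-3.488: |R|=1.13440 >1
  x=-3.458: |R|=1.12313 >1
  x=-3.192: |R|=1.01979 >1
Stable set (-3.1429, 0).

z* = -3.1429.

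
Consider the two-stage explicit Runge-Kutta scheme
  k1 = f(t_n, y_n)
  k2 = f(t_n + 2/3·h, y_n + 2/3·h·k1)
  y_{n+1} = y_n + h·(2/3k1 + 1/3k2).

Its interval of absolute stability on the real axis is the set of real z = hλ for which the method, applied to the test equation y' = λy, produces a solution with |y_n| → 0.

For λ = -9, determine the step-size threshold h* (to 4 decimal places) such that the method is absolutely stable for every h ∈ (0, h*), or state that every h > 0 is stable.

(-4.5000,0); λ=-9 ⇒ h* = (9/2)/9 = 0.5000.

With y'=λy (z=hλ):
  k1=λy_n ⇒ h·k1=z·y_n;  k2=λ(1+2/3z)y_n ⇒ h·k2=z(1+2/3z)y_n
  y_{n+1}/y_n = 1 + 2/3z + 1/3z(1+2/3z) = 1 + z + 2/9z²
  ⇒ R(z) = 1 + z + 2/9z².

Solve |R(x)|<1 on ℝ⁻.
x=-1.11: |R|=0.1638
R=1: x+2/9x²=0 ⇒ x=−9/2=-4.5000; min R=1−1/(4·2/9)=-0.1250>−1
Confirm numerically:
  x=-4.175: |R|=0.69847 <1
  x=-3.450: |R|=0.19500 <1
  x=-2.903: |R|=0.03024 <1
  x=-2.363: |R|=0.12216 <1
  x=-4.714: |R|=1.22418 >1
  x=-4.661: |R|=1.16676 >1
Interval (-4.5000, 0).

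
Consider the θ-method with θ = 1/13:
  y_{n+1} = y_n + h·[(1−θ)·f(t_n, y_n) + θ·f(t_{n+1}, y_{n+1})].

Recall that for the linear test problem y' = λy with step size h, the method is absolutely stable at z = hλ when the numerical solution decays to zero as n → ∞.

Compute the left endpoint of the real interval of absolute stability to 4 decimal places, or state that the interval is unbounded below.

left endpoint -2.3636.

Test eqn y'=λy, z=hλ:
  y_{n+1} = y_n + z·[12/13·y_n + 1/13·y_{n+1}] ⇒ (1 − 1/13z)y_{n+1} = (1 + 12/13z)y_n
  so R(z) = (1 + 12/13z)/(1 − 1/13z).

Boundary: |R(x)|=1, x<0.
x=-0.46: |R|=0.5557
R=−1: 1+12/13x = −1+1/13x ⇒ -11/13x=2 ⇒ x=2/(-11/13)=-2.3636
Confirm numerically:
  x=-2.282: |R|=0.94124 <1
  x=-2.181: |R|=0.86766 <1
  x=-1.861: |R|=0.62795 <1
  x=-1.350: |R|=0.22300 <1
  x=-2.672: |R|=1.21644 >1
  x=-2.663: |R|=1.21024 >1
So |R|<1 on (-2.3636, 0).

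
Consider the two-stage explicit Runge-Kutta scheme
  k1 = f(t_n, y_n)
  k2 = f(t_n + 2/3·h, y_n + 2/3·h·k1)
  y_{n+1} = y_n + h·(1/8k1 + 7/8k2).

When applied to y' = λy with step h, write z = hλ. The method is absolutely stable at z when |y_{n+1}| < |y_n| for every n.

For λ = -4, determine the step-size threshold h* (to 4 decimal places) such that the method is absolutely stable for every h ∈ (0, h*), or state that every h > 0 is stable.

(-1.7143,0); λ=-4 ⇒ h* = (12/7)/4 = 0.4286.

Set f=λy, z=hλ:
  k1=λy_n ⇒ h·k1=z·y_n;  k2=λ(1+2/3z)y_n ⇒ h·k2=z(1+2/3z)y_n
  y_{n+1}/y_n = 1 + 1/8z + 7/8z(1+2/3z) = 1 + z + 7/12z²
  so R(z) = 1 + z + 7/12z².

Solve |R(x)|<1 on ℝ⁻.
x=-0.72: |R|=0.5824
R=1: x+7/12x²=0 ⇒ x=−12/7=-1.7143; min R=1−1/(4·7/12)=0.5714>−1
Confirm numerically:
  x=-1.674: |R|=0.96066 <1
  x=-1.660: |R|=0.94743 <1
  x=-0.791: |R|=0.57398 <1
  x=-2.306: |R|=1.79595 >1
  x=-2.161: |R|=1.56312 >1
  x=-1.946: |R|=1.26303 >1
Interval (-1.7143, 0).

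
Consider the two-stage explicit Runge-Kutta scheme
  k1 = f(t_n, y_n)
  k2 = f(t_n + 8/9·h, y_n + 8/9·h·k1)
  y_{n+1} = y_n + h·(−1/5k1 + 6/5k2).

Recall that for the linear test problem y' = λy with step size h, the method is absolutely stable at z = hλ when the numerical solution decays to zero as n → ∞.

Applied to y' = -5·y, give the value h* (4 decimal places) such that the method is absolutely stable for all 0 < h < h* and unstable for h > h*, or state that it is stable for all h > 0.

On y'=λy, z=hλ:
  k1=λy_n ⇒ h·k1=z·y_n;  k2=λ(1+8/9z)y_n ⇒ h·k2=z(1+8/9z)y_n
  y_{n+1}/y_n = 1 − 1/5z + 6/5z(1+8/9z) = 1 + z + 16/15z²
  R(z) = 1 + z + 16/15z².

Find x<0 with |R(x)|<1.
x=-1.52: |R|=1.9444
R=1: x+16/15x²=0 ⇒ x=−15/16=-0.9375; min R=1−1/(4·16/15)=0.7656>−1
Confirm numerically:
  x=-0.834: |R|=0.90793 <1
  x=-0.693: |R|=0.81927 <1
  x=-0.481: |R|=0.76579 <1
  x=-0.456: |R|=0.76580 <1
  x=-1.478: |R|=1.85212 >1
  x=-1.335: |R|=1.56604 >1
  x=-1.111: |R|=1.20561 >1
Interval (-0.9375, 0).

(-0.9375,0); λ=-5 ⇒ h* = (15/16)/5 = 0.1875.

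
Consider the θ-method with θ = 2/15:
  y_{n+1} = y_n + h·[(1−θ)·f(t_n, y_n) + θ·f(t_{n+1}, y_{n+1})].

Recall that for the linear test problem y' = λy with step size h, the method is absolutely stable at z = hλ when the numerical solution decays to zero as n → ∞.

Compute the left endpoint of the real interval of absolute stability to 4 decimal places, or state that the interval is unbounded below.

Set f=λy, z=hλ:
  y_{n+1} = y_n + z·[13/15·y_n + 2/15·y_{n+1}] ⇒ (1 − 2/15z)y_{n+1} = (1 + 13/15z)y_n
  Hence R(z) = (1 + 13/15z)/(1 − 2/15z).

Solve |R(x)|<1 on ℝ⁻.
x=-1.77: |R|=0.4320
R=−1: 1+13/15x = −1+2/15x ⇒ -11/15x=2 ⇒ x=2/(-11/15)=-2.7273
Confirm numerically:
  x=-2.706: |R|=0.98854 <1
  x=-2.563: |R|=0.91022 <1
  x=-2.138: |R|=0.66373 <1
  x=-2.871: |R|=1.07622 >1
  x=-2.863: |R|=1.07204 >1
Interval (-2.7273, 0).

left endpoint -2.7273.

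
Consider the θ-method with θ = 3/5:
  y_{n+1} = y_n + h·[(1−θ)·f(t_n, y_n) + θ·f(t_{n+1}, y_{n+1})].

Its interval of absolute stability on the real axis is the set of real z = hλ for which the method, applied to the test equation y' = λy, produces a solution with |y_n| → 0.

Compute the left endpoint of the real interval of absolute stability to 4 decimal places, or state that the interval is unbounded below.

interval (−∞, 0).

On y'=λy, z=hλ:
  y_{n+1} = y_n + z·[2/5·y_n + 3/5·y_{n+1}] ⇒ (1 − 3/5z)y_{n+1} = (1 + 2/5z)y_n
  R(z) = (1 + 2/5z)/(1 − 3/5z).

Need |R(x)|<1, x<0.
x=-0.86: |R|=0.4327
x=-2: |R|=0.0909
x=-10: |R|=0.4286
x=-100: |R|=0.6393
θ=3/5≥1/2 ⇒ |1+2/5x|<|1−3/5x| ∀x<0 ⇒ interval (−∞,0).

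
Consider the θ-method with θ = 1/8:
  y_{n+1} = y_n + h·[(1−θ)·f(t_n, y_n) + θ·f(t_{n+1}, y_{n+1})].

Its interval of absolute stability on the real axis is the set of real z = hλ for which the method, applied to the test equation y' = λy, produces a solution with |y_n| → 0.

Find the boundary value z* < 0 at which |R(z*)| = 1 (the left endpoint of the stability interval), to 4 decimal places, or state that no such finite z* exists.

Test eqn y'=λy, z=hλ:
  y_{n+1} = y_n + z·[7/8·y_n + 1/8·y_{n+1}] ⇒ (1 − 1/8z)y_{n+1} = (1 + 7/8z)y_n
  R(z) = (1 + 7/8z)/(1 − 1/8z).

Solve |R(x)|<1 on ℝ⁻.
x=-0.66: |R|=0.3903
R=−1: 1+7/8x = −1+1/8x ⇒ -3/4x=2 ⇒ x=2/(-3/4)=-2.6667
Confirm numerically:
  x=-2.516: |R|=0.91404 <1
  x=-2.413: |R|=0.85384 <1
  x=-2.122: |R|=0.67714 <1
  x=-3.251: |R|=1.31162 >1
  x=-3.236: |R|=1.30402 >1
  x=-2.687: |R|=1.01142 >1
So |R|<1 on (-2.6667, 0).

z* = -2.6667.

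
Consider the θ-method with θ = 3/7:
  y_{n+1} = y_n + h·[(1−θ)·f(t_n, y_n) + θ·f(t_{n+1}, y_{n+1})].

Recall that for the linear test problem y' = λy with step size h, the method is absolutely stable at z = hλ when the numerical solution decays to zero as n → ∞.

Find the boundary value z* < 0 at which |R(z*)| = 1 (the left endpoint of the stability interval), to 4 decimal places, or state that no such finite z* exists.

Set f=λy, z=hλ:
  y_{n+1} = y_n + z·[4/7·y_n + 3/7·y_{n+1}] ⇒ (1 − 3/7z)y_{n+1} = (1 + 4/7z)y_n
  ⇒ R(z) = (1 + 4/7z)/(1 − 3/7z).

Find x<0 with |R(x)|<1.
x=-1.5: |R|=0.0870
R=−1: 1+4/7x = −1+3/7x ⇒ -1/7x=2 ⇒ x=2/(-1/7)=-14.0000
Confirm numerically:
  x=-12.872: |R|=0.97527 <1
  x=-12.442: |R|=0.96485 <1
  x=-12.246: |R|=0.95990 <1
  x=-7.193: |R|=0.76182 <1
  x=-14.220: |R|=1.00443 >1
  x=-14.139: |R|=1.00281 >1
  x=-14.055: |R|=1.00112 >1
So |R|<1 on (-14.0000, 0).

left endpoint -14.0000.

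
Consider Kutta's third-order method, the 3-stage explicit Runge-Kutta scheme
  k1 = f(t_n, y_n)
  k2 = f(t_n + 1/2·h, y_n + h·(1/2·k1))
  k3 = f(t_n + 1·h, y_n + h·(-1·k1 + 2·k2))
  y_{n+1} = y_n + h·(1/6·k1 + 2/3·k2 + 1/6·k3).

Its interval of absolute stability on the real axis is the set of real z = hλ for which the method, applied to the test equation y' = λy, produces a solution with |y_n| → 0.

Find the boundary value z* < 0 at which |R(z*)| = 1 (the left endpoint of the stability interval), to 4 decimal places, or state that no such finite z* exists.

On y'=λy, z=hλ:
  order 3, 3-stage ⇒ R(z)=1+z+z^2/2+z^3/6
  (e.g. R(-1.69)=-0.06642, |R|=0.06642)

Need |R(x)|<1, x<0.
x=-1.69: |R|=0.0664
|R(-1.42)|=0.1110 |R(-1.19)|=0.2372 |R(-0.94)|=0.3634
Bisect:
  x_lo=-3.3591 |R|=3.0343  x_hi=-0.3073 |R|=0.7351
  mid=-1.83317 |R|=0.17965 →hi
  mid=-2.59612 |R|=1.14245 →lo
  mid=-2.21465 |R|=0.57267 →hi
  mid=-2.40539 |R|=0.83199 →hi
  mid=-2.50075 |R|=0.98039 →hi
  mid=-2.54844 |R|=1.05966 →lo
  mid=-2.52460 |R|=1.01959 →lo
  mid=-2.51268 |R|=0.99989 →hi
  ...
  [-2.51286,-2.51268] ⇒ x*=-2.5127
Stable set (-2.5127, 0).

z* = -2.5127.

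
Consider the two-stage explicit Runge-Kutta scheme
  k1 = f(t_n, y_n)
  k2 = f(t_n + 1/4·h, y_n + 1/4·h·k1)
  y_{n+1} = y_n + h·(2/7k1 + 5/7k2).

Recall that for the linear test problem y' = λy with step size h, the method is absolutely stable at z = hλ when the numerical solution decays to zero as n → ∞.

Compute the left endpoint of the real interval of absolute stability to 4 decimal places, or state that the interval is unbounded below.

Test eqn y'=λy, z=hλ:
  k1=λy_n ⇒ h·k1=z·y_n;  k2=λ(1+1/4z)y_n ⇒ h·k2=z(1+1/4z)y_n
  y_{n+1}/y_n = 1 + 2/7z + 5/7z(1+1/4z) = 1 + z + 5/28z²
  Hence R(z) = 1 + z + 5/28z².

Need |R(x)|<1, x<0.
x=-1.34: |R|=0.0194
R=1: x+5/28x²=0 ⇒ x=−28/5=-5.6000; min R=1−1/(4·5/28)=-0.4000>−1
Confirm numerically:
  x=-5.124: |R|=0.56446 <1
  x=-3.807: |R|=0.21892 <1
  x=-2.485: |R|=0.38228 <1
  x=-6.072: |R|=1.51178 >1
  x=-5.699: |R|=1.10075 >1
  x=-5.649: |R|=1.04943 >1
Stable set (-5.6000, 0).

left endpoint -5.6000.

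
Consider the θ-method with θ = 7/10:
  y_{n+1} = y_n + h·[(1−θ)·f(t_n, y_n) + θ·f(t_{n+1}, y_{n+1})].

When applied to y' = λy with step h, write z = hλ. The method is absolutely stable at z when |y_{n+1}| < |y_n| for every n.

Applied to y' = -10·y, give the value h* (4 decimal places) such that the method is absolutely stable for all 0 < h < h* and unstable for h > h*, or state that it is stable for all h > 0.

Set f=λy, z=hλ:
  y_{n+1} = y_n + z·[3/10·y_n + 7/10·y_{n+1}] ⇒ (1 − 7/10z)y_{n+1} = (1 + 3/10z)y_n
  Hence R(z) = (1 + 3/10z)/(1 − 7/10z).

Find x<0 with |R(x)|<1.
x=-0.32: |R|=0.7386
x=-2: |R|=0.1667
x=-10: |R|=0.2500
x=-100: |R|=0.4085
θ=7/10≥1/2 ⇒ |1+3/10x|<|1−7/10x| ∀x<0 ⇒ stable on all of ℝ⁻.

interval (−∞, 0). Any h>0 works for λ=-10.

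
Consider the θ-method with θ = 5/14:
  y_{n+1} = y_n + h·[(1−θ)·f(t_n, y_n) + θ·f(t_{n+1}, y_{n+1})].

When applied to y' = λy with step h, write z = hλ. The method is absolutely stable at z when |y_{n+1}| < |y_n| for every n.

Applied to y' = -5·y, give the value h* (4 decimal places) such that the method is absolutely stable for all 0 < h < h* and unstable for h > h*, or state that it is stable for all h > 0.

On y'=λy, z=hλ:
  y_{n+1} = y_n + z·[9/14·y_n + 5/14·y_{n+1}] ⇒ (1 − 5/14z)y_{n+1} = (1 + 9/14z)y_n
  ⇒ R(z) = (1 + 9/14z)/(1 − 5/14z).

Solve |R(x)|<1 on ℝ⁻.
x=-0.39: |R|=0.6577
R=−1: 1+9/14x = −1+5/14x ⇒ -2/7x=2 ⇒ x=2/(-2/7)=-7.0000
Confirm numerically:
  x=-6.787: |R|=0.98223 <1
  x=-5.783: |R|=0.88657 <1
  x=-5.495: |R|=0.85485 <1
  x=-3.142: |R|=0.48058 <1
  x=-7.502: |R|=1.03898 >1
  x=-7.387: |R|=1.03039 >1
Stable set (-7.0000, 0).

(-7.0000,0); λ=-5 ⇒ h* = (7)/5 = 1.4000.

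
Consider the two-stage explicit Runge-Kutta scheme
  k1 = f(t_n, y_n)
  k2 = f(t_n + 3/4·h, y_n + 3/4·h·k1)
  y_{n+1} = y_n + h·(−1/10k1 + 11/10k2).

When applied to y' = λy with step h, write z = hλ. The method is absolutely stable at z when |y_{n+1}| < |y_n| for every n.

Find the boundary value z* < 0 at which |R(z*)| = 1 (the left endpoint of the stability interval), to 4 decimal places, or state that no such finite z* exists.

z* = -1.2121.

With y'=λy (z=hλ):
  k1=λy_n ⇒ h·k1=z·y_n;  k2=λ(1+3/4z)y_n ⇒ h·k2=z(1+3/4z)y_n
  y_{n+1}/y_n = 1 − 1/10z + 11/10z(1+3/4z) = 1 + z + 33/40z²
  R(z) = 1 + z + 33/40z².

Find x<0 with |R(x)|<1.
x=-1.21: |R|=0.9979
R=1: x+33/40x²=0 ⇒ x=−40/33=-1.2121; min R=1−1/(4·33/40)=0.6970>−1
Confirm numerically:
  x=-0.985: |R|=0.81544 <1
  x=-0.807: |R|=0.73028 <1
  x=-0.707: |R|=0.70538 <1
  x=-0.669: |R|=0.70024 <1
  x=-1.633: |R|=1.56702 >1
  x=-1.611: |R|=1.53014 >1
  x=-1.487: |R|=1.33721 >1
Interval (-1.2121, 0).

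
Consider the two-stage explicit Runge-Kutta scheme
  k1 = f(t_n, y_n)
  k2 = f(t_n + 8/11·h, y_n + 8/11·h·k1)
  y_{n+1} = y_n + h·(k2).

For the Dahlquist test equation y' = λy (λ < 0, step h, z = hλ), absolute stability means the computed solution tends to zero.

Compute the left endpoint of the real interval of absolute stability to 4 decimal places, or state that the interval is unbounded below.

Set f=λy, z=hλ:
  k1=λy_n ⇒ h·k1=z·y_n;  k2=λ(1+8/11z)y_n ⇒ h·k2=z(1+8/11z)y_n
  y_{n+1}/y_n = 1 + z(1+8/11z) = 1 + z + 8/11z²
  R(z) = 1 + z + 8/11z².

Need |R(x)|<1, x<0.
x=-1.41: |R|=1.0359
R=1: x+8/11x²=0 ⇒ x=−11/8=-1.3750; min R=1−1/(4·8/11)=0.6562>−1
Confirm numerically:
  x=-1.343: |R|=0.96874 <1
  x=-1.201: |R|=0.84802 <1
  x=-1.054: |R|=0.75394 <1
  x=-1.792: |R|=1.54346 >1
  x=-1.711: |R|=1.41811 >1
  x=-1.514: |R|=1.15305 >1
Stable set (-1.3750, 0).

z* = -1.3750.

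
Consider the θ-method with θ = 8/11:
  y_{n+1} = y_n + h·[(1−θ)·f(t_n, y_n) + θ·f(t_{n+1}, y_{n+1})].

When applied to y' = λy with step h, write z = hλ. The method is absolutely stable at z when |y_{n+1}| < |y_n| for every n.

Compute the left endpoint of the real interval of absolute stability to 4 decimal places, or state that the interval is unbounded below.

Set f=λy, z=hλ:
  y_{n+1} = y_n + z·[3/11·y_n + 8/11·y_{n+1}] ⇒ (1 − 8/11z)y_{n+1} = (1 + 3/11z)y_n
  R(z) = (1 + 3/11z)/(1 − 8/11z).

Need |R(x)|<1, x<0.
x=-0.65: |R|=0.5586
x=-2: |R|=0.1852
x=-10: |R|=0.2088
x=-100: |R|=0.3564
θ=8/11≥1/2 ⇒ |1+3/11x|<|1−8/11x| ∀x<0 ⇒ stable on all of ℝ⁻.

interval (−∞, 0).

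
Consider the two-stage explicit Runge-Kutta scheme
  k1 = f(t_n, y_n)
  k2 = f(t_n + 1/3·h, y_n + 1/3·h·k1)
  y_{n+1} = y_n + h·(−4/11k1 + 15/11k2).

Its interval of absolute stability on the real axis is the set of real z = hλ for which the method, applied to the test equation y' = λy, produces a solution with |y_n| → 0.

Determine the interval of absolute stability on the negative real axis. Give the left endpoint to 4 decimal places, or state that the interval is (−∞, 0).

(-2.2000, 0).

With y'=λy (z=hλ):
  k1=λy_n ⇒ h·k1=z·y_n;  k2=λ(1+1/3z)y_n ⇒ h·k2=z(1+1/3z)y_n
  y_{n+1}/y_n = 1 − 4/11z + 15/11z(1+1/3z) = 1 + z + 5/11z²
  R(z) = 1 + z + 5/11z².

Find x<0 with |R(x)|<1.
x=-1.3: |R|=0.4682
R=1: x+5/11x²=0 ⇒ x=−11/5=-2.2000; min R=1−1/(4·5/11)=0.4500>−1
Confirm numerically:
  x=-1.626: |R|=0.57576 <1
  x=-1.595: |R|=0.56137 <1
  x=-1.404: |R|=0.49201 <1
  x=-1.376: |R|=0.48463 <1
  x=-2.752: |R|=1.69050 >1
  x=-2.712: |R|=1.63116 >1
  x=-2.277: |R|=1.07969 >1
Interval (-2.2000, 0).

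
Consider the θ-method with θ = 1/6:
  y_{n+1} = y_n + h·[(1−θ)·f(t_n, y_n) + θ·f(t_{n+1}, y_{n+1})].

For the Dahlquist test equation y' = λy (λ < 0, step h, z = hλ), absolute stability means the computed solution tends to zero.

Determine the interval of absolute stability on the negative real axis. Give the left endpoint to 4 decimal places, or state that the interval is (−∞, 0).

z∈(-3.0000,0).

Test eqn y'=λy, z=hλ:
  y_{n+1} = y_n + z·[5/6·y_n + 1/6·y_{n+1}] ⇒ (1 − 1/6z)y_{n+1} = (1 + 5/6z)y_n
  Hence R(z) = (1 + 5/6z)/(1 − 1/6z).

Boundary: |R(x)|=1, x<0.
x=-1.78: |R|=0.3728
R=−1: 1+5/6x = −1+1/6x ⇒ -2/3x=2 ⇒ x=2/(-2/3)=-3.0000
Confirm numerically:
  x=-1.634: |R|=0.28425 <1
  x=-1.544: |R|=0.22800 <1
  x=-1.497: |R|=0.19808 <1
  x=-1.325: |R|=0.08532 <1
  x=-3.499: |R|=1.21013 >1
  x=-3.373: |R|=1.15918 >1
  x=-3.053: |R|=1.02342 >1
So |R|<1 on (-3.0000, 0).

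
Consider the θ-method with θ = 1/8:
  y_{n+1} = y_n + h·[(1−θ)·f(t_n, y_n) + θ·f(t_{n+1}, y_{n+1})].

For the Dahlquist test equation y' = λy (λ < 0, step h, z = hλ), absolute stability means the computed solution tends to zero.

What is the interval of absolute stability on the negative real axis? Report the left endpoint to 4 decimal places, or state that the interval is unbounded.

Set f=λy, z=hλ:
  y_{n+1} = y_n + z·[7/8·y_n + 1/8·y_{n+1}] ⇒ (1 − 1/8z)y_{n+1} = (1 + 7/8z)y_n
  so R(z) = (1 + 7/8z)/(1 − 1/8z).

Boundary: |R(x)|=1, x<0.
x=-0.77: |R|=0.2976
R=−1: 1+7/8x = −1+1/8x ⇒ -3/4x=2 ⇒ x=2/(-3/4)=-2.6667
Confirm numerically:
  x=-2.640: |R|=0.98496 <1
  x=-2.362: |R|=0.82359 <1
  x=-2.236: |R|=0.74756 <1
  x=-1.219: |R|=0.05782 <1
  x=-3.183: |R|=1.27703 >1
  x=-2.948: |R|=1.15418 >1
So |R|<1 on (-2.6667, 0).

(-2.6667, 0).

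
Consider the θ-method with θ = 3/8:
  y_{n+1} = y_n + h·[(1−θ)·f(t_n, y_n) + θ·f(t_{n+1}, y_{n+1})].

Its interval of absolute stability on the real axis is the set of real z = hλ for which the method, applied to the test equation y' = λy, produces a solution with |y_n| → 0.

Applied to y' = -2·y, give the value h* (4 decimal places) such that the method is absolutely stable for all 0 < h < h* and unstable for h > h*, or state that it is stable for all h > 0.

(-8.0000,0); λ=-2 ⇒ h* = (8)/2 = 4.0000.

With y'=λy (z=hλ):
  y_{n+1} = y_n + z·[5/8·y_n + 3/8·y_{n+1}] ⇒ (1 − 3/8z)y_{n+1} = (1 + 5/8z)y_n
  Hence R(z) = (1 + 5/8z)/(1 − 3/8z).

Solve |R(x)|<1 on ℝ⁻.
x=-0.8: |R|=0.3846
R=−1: 1+5/8x = −1+3/8x ⇒ -1/4x=2 ⇒ x=2/(-1/4)=-8.0000
Confirm numerically:
  x=-7.456: |R|=0.96417 <1
  x=-5.165: |R|=0.75867 <1
  x=-4.573: |R|=0.68442 <1
  x=-3.288: |R|=0.47246 <1
  x=-8.541: |R|=1.03218 >1
  x=-8.380: |R|=1.02293 >1
  x=-8.041: |R|=1.00255 >1
So |R|<1 on (-8.0000, 0).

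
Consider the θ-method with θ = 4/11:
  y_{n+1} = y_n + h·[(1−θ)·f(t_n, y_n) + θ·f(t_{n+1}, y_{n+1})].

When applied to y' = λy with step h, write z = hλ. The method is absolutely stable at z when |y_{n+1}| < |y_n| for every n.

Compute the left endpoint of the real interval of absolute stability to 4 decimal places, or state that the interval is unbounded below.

Test eqn y'=λy, z=hλ:
  y_{n+1} = y_n + z·[7/11·y_n + 4/11·y_{n+1}] ⇒ (1 − 4/11z)y_{n+1} = (1 + 7/11z)y_n
  so R(z) = (1 + 7/11z)/(1 − 4/11z).

Boundary: |R(x)|=1, x<0.
x=-1.45: |R|=0.0506
R=−1: 1+7/11x = −1+4/11x ⇒ -3/11x=2 ⇒ x=2/(-3/11)=-7.3333
Confirm numerically:
  x=-7.017: |R|=0.97571 <1
  x=-4.796: |R|=0.74781 <1
  x=-4.537: |R|=0.71219 <1
  x=-3.015: |R|=0.43820 <1
  x=-7.792: |R|=1.03263 >1
  x=-7.762: |R|=1.03058 >1
  x=-7.637: |R|=1.02193 >1
So |R|<1 on (-7.3333, 0).

z* = -7.3333.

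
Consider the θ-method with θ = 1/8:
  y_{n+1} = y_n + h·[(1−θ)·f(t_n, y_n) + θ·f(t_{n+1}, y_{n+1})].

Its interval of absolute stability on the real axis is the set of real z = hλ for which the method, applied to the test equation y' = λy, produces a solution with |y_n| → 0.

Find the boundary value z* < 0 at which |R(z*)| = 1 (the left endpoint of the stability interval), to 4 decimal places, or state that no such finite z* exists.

On y'=λy, z=hλ:
  y_{n+1} = y_n + z·[7/8·y_n + 1/8·y_{n+1}] ⇒ (1 − 1/8z)y_{n+1} = (1 + 7/8z)y_n
  so R(z) = (1 + 7/8z)/(1 − 1/8z).

Boundary: |R(x)|=1, x<0.
x=-1.77: |R|=0.4493
R=−1: 1+7/8x = −1+1/8x ⇒ -3/4x=2 ⇒ x=2/(-3/4)=-2.6667
Confirm numerically:
  x=-2.635: |R|=0.98213 <1
  x=-2.472: |R|=0.88846 <1
  x=-2.027: |R|=0.61723 <1
  x=-3.061: |R|=1.21390 >1
  x=-2.703: |R|=1.02037 >1
Interval (-2.6667, 0).

left endpoint -2.6667.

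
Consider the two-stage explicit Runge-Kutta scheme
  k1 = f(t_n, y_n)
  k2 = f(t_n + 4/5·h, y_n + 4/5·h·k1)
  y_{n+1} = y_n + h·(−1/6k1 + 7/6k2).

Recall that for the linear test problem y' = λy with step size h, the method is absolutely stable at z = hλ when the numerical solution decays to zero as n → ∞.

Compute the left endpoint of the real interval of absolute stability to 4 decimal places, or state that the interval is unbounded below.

left endpoint -1.0714.

Set f=λy, z=hλ:
  k1=λy_n ⇒ h·k1=z·y_n;  k2=λ(1+4/5z)y_n ⇒ h·k2=z(1+4/5z)y_n
  y_{n+1}/y_n = 1 − 1/6z + 7/6z(1+4/5z) = 1 + z + 14/15z²
  ⇒ R(z) = 1 + z + 14/15z².

Solve |R(x)|<1 on ℝ⁻.
x=-0.41: |R|=0.7469
R=1: x+14/15x²=0 ⇒ x=−15/14=-1.0714; min R=1−1/(4·14/15)=0.7321>−1
Confirm numerically:
  x=-1.005: |R|=0.93769 <1
  x=-0.998: |R|=0.93160 <1
  x=-0.479: |R|=0.73514 <1
  x=-1.326: |R|=1.31506 >1
  x=-1.282: |R|=1.25196 >1
So |R|<1 on (-1.0714, 0).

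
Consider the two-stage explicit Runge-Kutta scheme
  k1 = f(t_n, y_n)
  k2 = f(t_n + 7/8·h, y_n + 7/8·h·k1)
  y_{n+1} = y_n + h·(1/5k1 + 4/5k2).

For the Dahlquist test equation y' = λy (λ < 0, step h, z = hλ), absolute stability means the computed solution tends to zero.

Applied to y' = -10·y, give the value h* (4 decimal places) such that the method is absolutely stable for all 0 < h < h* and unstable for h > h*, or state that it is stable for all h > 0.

(-1.4286,0); λ=-10 ⇒ h* = (10/7)/10 = 0.1429.

Test eqn y'=λy, z=hλ:
  k1=λy_n ⇒ h·k1=z·y_n;  k2=λ(1+7/8z)y_n ⇒ h·k2=z(1+7/8z)y_n
  y_{n+1}/y_n = 1 + 1/5z + 4/5z(1+7/8z) = 1 + z + 7/10z²
  ⇒ R(z) = 1 + z + 7/10z².

Need |R(x)|<1, x<0.
x=-1.69: |R|=1.3093
R=1: x+7/10x²=0 ⇒ x=−10/7=-1.4286; min R=1−1/(4·7/10)=0.6429>−1
Confirm numerically:
  x=-1.311: |R|=0.89210 <1
  x=-1.159: |R|=0.78130 <1
  x=-1.138: |R|=0.76853 <1
  x=-0.839: |R|=0.65374 <1
  x=-1.925: |R|=1.66894 >1
  x=-1.472: |R|=1.04475 >1
So |R|<1 on (-1.4286, 0).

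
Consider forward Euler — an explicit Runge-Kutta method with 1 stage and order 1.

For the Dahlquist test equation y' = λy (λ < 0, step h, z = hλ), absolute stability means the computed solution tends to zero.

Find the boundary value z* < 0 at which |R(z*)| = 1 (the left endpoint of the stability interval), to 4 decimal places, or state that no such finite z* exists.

left endpoint -2.0000.

Set f=λy, z=hλ:
  order 1, 1-stage ⇒ R(z)=1+z
  (e.g. R(-0.59)=0.41000, |R|=0.41000)

Solve |R(x)|<1 on ℝ⁻.
x=-0.59: |R|=0.4100
|R(-2.01)|=1.0100 |R(-1.02)|=0.0200 |R(-0.72)|=0.2800
Bisect:
  x_lo=-2.3591 |R|=1.3591  x_hi=-0.2185 |R|=0.7815
  mid=-1.28879 |R|=0.28879 →hi
  mid=-1.82394 |R|=0.82394 →hi
  mid=-2.09152 |R|=1.09152 →lo
  mid=-1.95773 |R|=0.95773 →hi
  mid=-2.02462 |R|=1.02462 →lo
  mid=-1.99118 |R|=0.99118 →hi
  mid=-2.00790 |R|=1.00790 →lo
  mid=-1.99954 |R|=0.99954 →hi
  mid=-2.00372 |R|=1.00372 →lo
  ...
  [-2.00006,-1.99993] ⇒ x*=-2.0000
Stable set (-2.0000, 0).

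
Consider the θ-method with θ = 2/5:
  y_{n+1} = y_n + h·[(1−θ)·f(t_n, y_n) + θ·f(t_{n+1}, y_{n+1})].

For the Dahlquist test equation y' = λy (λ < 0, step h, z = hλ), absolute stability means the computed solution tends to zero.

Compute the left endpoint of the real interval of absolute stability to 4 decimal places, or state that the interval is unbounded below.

With y'=λy (z=hλ):
  y_{n+1} = y_n + z·[3/5·y_n + 2/5·y_{n+1}] ⇒ (1 − 2/5z)y_{n+1} = (1 + 3/5z)y_n
  R(z) = (1 + 3/5z)/(1 − 2/5z).

Need |R(x)|<1, x<0.
x=-0.4: |R|=0.6552
R=−1: 1+3/5x = −1+2/5x ⇒ -1/5x=2 ⇒ x=2/(-1/5)=-10.0000
Confirm numerically:
  x=-9.533: |R|=0.98060 <1
  x=-9.440: |R|=0.97655 <1
  x=-7.491: |R|=0.87444 <1
  x=-4.997: |R|=0.66633 <1
  x=-10.315: |R|=1.01229 >1
  x=-10.235: |R|=1.00923 >1
  x=-10.146: |R|=1.00577 >1
Interval (-10.0000, 0).

z* = -10.0000.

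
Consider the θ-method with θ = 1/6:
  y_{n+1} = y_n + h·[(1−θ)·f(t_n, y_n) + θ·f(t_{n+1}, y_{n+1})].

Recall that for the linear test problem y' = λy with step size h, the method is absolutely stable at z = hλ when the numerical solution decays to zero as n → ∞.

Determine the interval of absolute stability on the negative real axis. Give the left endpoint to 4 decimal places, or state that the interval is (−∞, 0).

On y'=λy, z=hλ:
  y_{n+1} = y_n + z·[5/6·y_n + 1/6·y_{n+1}] ⇒ (1 − 1/6z)y_{n+1} = (1 + 5/6z)y_n
  R(z) = (1 + 5/6z)/(1 − 1/6z).

Boundary: |R(x)|=1, x<0.
x=-1.07: |R|=0.0919
R=−1: 1+5/6x = −1+1/6x ⇒ -2/3x=2 ⇒ x=2/(-2/3)=-3.0000
Confirm numerically:
  x=-2.925: |R|=0.96639 <1
  x=-2.909: |R|=0.95914 <1
  x=-1.289: |R|=0.06105 <1
  x=-3.299: |R|=1.12862 >1
  x=-3.294: |R|=1.12653 >1
  x=-3.129: |R|=1.05652 >1
So |R|<1 on (-3.0000, 0).

z∈(-3.0000,0).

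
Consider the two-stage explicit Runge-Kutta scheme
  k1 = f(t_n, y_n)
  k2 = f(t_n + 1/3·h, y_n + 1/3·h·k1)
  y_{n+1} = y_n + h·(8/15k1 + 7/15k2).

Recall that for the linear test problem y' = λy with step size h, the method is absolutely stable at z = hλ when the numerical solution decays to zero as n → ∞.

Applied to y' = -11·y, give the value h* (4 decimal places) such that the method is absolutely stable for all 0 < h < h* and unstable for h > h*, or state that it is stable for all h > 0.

(-6.4286,0); λ=-11 ⇒ h* = (45/7)/11 = 0.5844.

On y'=λy, z=hλ:
  k1=λy_n ⇒ h·k1=z·y_n;  k2=λ(1+1/3z)y_n ⇒ h·k2=z(1+1/3z)y_n
  y_{n+1}/y_n = 1 + 8/15z + 7/15z(1+1/3z) = 1 + z + 7/45z²
  so R(z) = 1 + z + 7/45z².

Solve |R(x)|<1 on ℝ⁻.
x=-1.5: |R|=0.1500
R=1: x+7/45x²=0 ⇒ x=−45/7=-6.4286; min R=1−1/(4·7/45)=-0.6071>−1
Confirm numerically:
  x=-3.944: |R|=0.52431 <1
  x=-3.888: |R|=0.53654 <1
  x=-3.391: |R|=0.60229 <1
  x=-3.295: |R|=0.60613 <1
  x=-6.978: |R|=1.59639 >1
  x=-6.851: |R|=1.45019 >1
Stable set (-6.4286, 0).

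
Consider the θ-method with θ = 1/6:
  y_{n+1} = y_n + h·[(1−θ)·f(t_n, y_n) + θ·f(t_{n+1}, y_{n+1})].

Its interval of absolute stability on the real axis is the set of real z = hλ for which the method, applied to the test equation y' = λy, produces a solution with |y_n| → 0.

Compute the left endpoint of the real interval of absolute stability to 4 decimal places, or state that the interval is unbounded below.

left endpoint -3.0000.

Set f=λy, z=hλ:
  y_{n+1} = y_n + z·[5/6·y_n + 1/6·y_{n+1}] ⇒ (1 − 1/6z)y_{n+1} = (1 + 5/6z)y_n
  ⇒ R(z) = (1 + 5/6z)/(1 − 1/6z).

Boundary: |R(x)|=1, x<0.
x=-0.39: |R|=0.6338
R=−1: 1+5/6x = −1+1/6x ⇒ -2/3x=2 ⇒ x=2/(-2/3)=-3.0000
Confirm numerically:
  x=-2.822: |R|=0.91929 <1
  x=-1.489: |R|=0.19295 <1
  x=-1.481: |R|=0.18781 <1
  x=-3.074: |R|=1.03262 >1
  x=-3.021: |R|=1.00931 >1
So |R|<1 on (-3.0000, 0).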